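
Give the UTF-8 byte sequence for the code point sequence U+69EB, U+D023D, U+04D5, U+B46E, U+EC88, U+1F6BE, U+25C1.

E6 A7 AB F3 90 88 BD D3 95 EB 91 AE EE B2 88 F0 9F 9A BE E2 97 81

U+69EB: 3-byte form → E6 A7 AB.
U+D023D: 4-byte form → F3 90 88 BD.
U+04D5: 2-byte form → D3 95.
U+B46E: 3-byte form → EB 91 AE.
U+EC88: 3-byte form → EE B2 88.
U+1F6BE: 4-byte form → F0 9F 9A BE.
U+25C1: 3-byte form → E2 97 81.
Concatenated (22 bytes): E6 A7 AB F3 90 88 BD D3 95 EB 91 AE EE B2 88 F0 9F 9A BE E2 97 81.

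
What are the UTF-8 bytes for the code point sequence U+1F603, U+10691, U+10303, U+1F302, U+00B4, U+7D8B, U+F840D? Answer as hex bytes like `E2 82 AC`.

F0 9F 98 83 F0 90 9A 91 F0 90 8C 83 F0 9F 8C 82 C2 B4 E7 B6 8B F3 B8 90 8D

U+1F603: 4-byte form → F0 9F 98 83.
U+10691: 4-byte form → F0 90 9A 91.
U+10303: 4-byte form → F0 90 8C 83.
U+1F302: 4-byte form → F0 9F 8C 82.
U+00B4: 2-byte form → C2 B4.
U+7D8B: 3-byte form → E7 B6 8B.
U+F840D: 4-byte form → F3 B8 90 8D.
Concatenated (25 bytes): F0 9F 98 83 F0 90 9A 91 F0 90 8C 83 F0 9F 8C 82 C2 B4 E7 B6 8B F3 B8 90 8D.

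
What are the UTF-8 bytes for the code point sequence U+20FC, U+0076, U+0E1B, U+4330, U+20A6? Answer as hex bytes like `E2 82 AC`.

E2 83 BC 76 E0 B8 9B E4 8C B0 E2 82 A6

U+20FC: 3-byte form → E2 83 BC.
U+0076: 1-byte form → 76.
U+0E1B: 3-byte form → E0 B8 9B.
U+4330: 3-byte form → E4 8C B0.
U+20A6: 3-byte form → E2 82 A6.
Concatenated (13 bytes): E2 83 BC 76 E0 B8 9B E4 8C B0 E2 82 A6.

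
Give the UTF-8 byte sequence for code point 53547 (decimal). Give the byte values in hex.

U+D12B = 0xD12B = 53547 decimal. In range U+0800–U+FFFF → 3-byte form: 1110xxxx 10xxxxxx 10xxxxxx.
Binary (16 bits): 1101000100101011.
Split 4+6+6: 1101 | 000100 | 101011.
Byte 1: 11101101 = 0xED.
Byte 2: 10000100 = 0x84.
Byte 3: 10101011 = 0xAB.

ED 84 AB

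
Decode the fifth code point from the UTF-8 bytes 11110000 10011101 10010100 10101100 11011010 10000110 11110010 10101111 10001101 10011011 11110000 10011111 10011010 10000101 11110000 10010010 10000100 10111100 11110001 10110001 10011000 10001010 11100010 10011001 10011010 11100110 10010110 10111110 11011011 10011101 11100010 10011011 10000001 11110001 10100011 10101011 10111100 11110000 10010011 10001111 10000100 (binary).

Offset 0: leading byte 0xF0 = 11110000 → 4-byte char #1 = F0 9D 94 AC.
Offset 4: leading byte 0xDA = 11011010 → 2-byte char #2 = DA 86.
Offset 6: leading byte 0xF2 = 11110010 → 4-byte char #3 = F2 AF 8D 9B.
Offset 10: leading byte 0xF0 = 11110000 → 4-byte char #4 = F0 9F 9A 85.
Offset 14: leading byte 0xF0 = 11110000 → 4-byte char #5 = F0 92 84 BC.
Leading byte 0xF0 = 11110000 matches 11110xxx → 4-byte sequence.
Byte 1: 0xF0 = 11110000, payload 000 (3 bits).
Byte 2: 0x92 = 10010010 (10xxxxxx ✓), payload 010010.
Byte 3: 0x84 = 10000100 (10xxxxxx ✓), payload 000100.
Byte 4: 0xBC = 10111100 (10xxxxxx ✓), payload 111100.
Concatenate: 000010010000100111100 = 0x1213C (21 bits → U+1213C).

U+1213C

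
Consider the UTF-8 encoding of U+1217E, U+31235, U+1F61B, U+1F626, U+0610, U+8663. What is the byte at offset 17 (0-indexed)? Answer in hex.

0x90

U+1217E → 4-byte form F0 92 85 BE at offsets 0–3.
U+31235 → 4-byte form F0 B1 88 B5 at offsets 4–7.
U+1F61B → 4-byte form F0 9F 98 9B at offsets 8–11.
U+1F626 → 4-byte form F0 9F 98 A6 at offsets 12–15.
U+0610 → 2-byte form D8 90 at offsets 16–17.
Offset 17 falls in char 5's range; it's byte 2 of D8 90 = 0x90.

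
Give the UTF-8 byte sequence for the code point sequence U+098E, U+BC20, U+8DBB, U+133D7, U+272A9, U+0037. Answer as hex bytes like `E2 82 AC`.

U+098E: 3-byte form → E0 A6 8E.
U+BC20: 3-byte form → EB B0 A0.
U+8DBB: 3-byte form → E8 B6 BB.
U+133D7: 4-byte form → F0 93 8F 97.
U+272A9: 4-byte form → F0 A7 8A A9.
U+0037: 1-byte form → 37.
Concatenated (18 bytes): E0 A6 8E EB B0 A0 E8 B6 BB F0 93 8F 97 F0 A7 8A A9 37.

E0 A6 8E EB B0 A0 E8 B6 BB F0 93 8F 97 F0 A7 8A A9 37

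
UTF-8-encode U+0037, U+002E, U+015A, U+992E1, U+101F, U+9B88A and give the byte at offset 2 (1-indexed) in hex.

1-indexed offset 2 is 0-indexed offset 1.
U+0037 → 1-byte form 37 at offsets 0–0.
U+002E → 1-byte form 2E at offsets 1–1.
Offset 1 falls in char 2's range; it's byte 1 of 2E = 0x2E.

0x2E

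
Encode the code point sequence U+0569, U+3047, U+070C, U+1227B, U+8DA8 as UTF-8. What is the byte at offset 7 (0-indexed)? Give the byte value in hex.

0xF0

U+0569 → 2-byte form D5 A9 at offsets 0–1.
U+3047 → 3-byte form E3 81 87 at offsets 2–4.
U+070C → 2-byte form DC 8C at offsets 5–6.
U+1227B → 4-byte form F0 92 89 BB at offsets 7–10.
Offset 7 falls in char 4's range; it's byte 1 of F0 92 89 BB = 0xF0.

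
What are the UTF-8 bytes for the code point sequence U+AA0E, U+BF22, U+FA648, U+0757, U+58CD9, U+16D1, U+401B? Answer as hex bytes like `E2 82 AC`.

EA A8 8E EB BC A2 F3 BA 99 88 DD 97 F1 98 B3 99 E1 9B 91 E4 80 9B

U+AA0E: 3-byte form → EA A8 8E.
U+BF22: 3-byte form → EB BC A2.
U+FA648: 4-byte form → F3 BA 99 88.
U+0757: 2-byte form → DD 97.
U+58CD9: 4-byte form → F1 98 B3 99.
U+16D1: 3-byte form → E1 9B 91.
U+401B: 3-byte form → E4 80 9B.
Concatenated (22 bytes): EA A8 8E EB BC A2 F3 BA 99 88 DD 97 F1 98 B3 99 E1 9B 91 E4 80 9B.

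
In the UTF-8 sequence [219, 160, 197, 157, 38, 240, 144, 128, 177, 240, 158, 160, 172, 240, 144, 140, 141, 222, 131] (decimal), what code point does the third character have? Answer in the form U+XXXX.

U+0026

Offset 0: leading byte 0xDB = 11011011 → 2-byte char #1 = DB A0.
Offset 2: leading byte 0xC5 = 11000101 → 2-byte char #2 = C5 9D.
Offset 4: leading byte 0x26 = 00100110 → 1-byte char #3 = 26.
Leading byte 0x26 = 00100110 matches 0xxxxxxx → 1-byte sequence.
Byte 1: 0x26 = 00100110, payload 0100110 (7 bits).
Concatenate: 0100110 = 0x26 (7 bits → U+0026).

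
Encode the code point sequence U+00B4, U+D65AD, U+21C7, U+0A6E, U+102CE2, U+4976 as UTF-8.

C2 B4 F3 96 96 AD E2 87 87 E0 A9 AE F4 82 B3 A2 E4 A5 B6

U+00B4: 2-byte form → C2 B4.
U+D65AD: 4-byte form → F3 96 96 AD.
U+21C7: 3-byte form → E2 87 87.
U+0A6E: 3-byte form → E0 A9 AE.
U+102CE2: 4-byte form → F4 82 B3 A2.
U+4976: 3-byte form → E4 A5 B6.
Concatenated (19 bytes): C2 B4 F3 96 96 AD E2 87 87 E0 A9 AE F4 82 B3 A2 E4 A5 B6.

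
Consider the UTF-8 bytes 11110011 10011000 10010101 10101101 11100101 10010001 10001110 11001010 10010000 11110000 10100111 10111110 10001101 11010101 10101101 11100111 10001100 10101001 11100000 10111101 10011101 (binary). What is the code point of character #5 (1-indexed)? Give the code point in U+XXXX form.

U+056D

Offset 0: leading byte 0xF3 = 11110011 → 4-byte char #1 = F3 98 95 AD.
Offset 4: leading byte 0xE5 = 11100101 → 3-byte char #2 = E5 91 8E.
Offset 7: leading byte 0xCA = 11001010 → 2-byte char #3 = CA 90.
Offset 9: leading byte 0xF0 = 11110000 → 4-byte char #4 = F0 A7 BE 8D.
Offset 13: leading byte 0xD5 = 11010101 → 2-byte char #5 = D5 AD.
Leading byte 0xD5 = 11010101 matches 110xxxxx → 2-byte sequence.
Byte 1: 0xD5 = 11010101, payload 10101 (5 bits).
Byte 2: 0xAD = 10101101 (10xxxxxx ✓), payload 101101.
Concatenate: 10101101101 = 0x56D (11 bits → U+056D).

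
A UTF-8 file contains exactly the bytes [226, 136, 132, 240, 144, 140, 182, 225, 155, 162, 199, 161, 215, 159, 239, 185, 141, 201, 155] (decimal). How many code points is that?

Byte at offset 0: 0xE2 = 11100010 → 3-byte char (#1). Advance 3.
Byte at offset 3: 0xF0 = 11110000 → 4-byte char (#2). Advance 4.
Byte at offset 7: 0xE1 = 11100001 → 3-byte char (#3). Advance 3.
Byte at offset 10: 0xC7 = 11000111 → 2-byte char (#4). Advance 2.
Byte at offset 12: 0xD7 = 11010111 → 2-byte char (#5). Advance 2.
Byte at offset 14: 0xEF = 11101111 → 3-byte char (#6). Advance 3.
Byte at offset 17: 0xC9 = 11001001 → 2-byte char (#7). Advance 2.
Reached end at offset 19 after 7 code points.

7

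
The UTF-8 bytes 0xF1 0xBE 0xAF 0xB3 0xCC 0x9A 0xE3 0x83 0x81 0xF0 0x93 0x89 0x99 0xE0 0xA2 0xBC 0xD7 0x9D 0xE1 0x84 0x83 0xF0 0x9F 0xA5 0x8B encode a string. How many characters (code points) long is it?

Byte at offset 0: 0xF1 = 11110001 → 4-byte char (#1). Advance 4.
Byte at offset 4: 0xCC = 11001100 → 2-byte char (#2). Advance 2.
Byte at offset 6: 0xE3 = 11100011 → 3-byte char (#3). Advance 3.
Byte at offset 9: 0xF0 = 11110000 → 4-byte char (#4). Advance 4.
Byte at offset 13: 0xE0 = 11100000 → 3-byte char (#5). Advance 3.
Byte at offset 16: 0xD7 = 11010111 → 2-byte char (#6). Advance 2.
Byte at offset 18: 0xE1 = 11100001 → 3-byte char (#7). Advance 3.
Byte at offset 21: 0xF0 = 11110000 → 4-byte char (#8). Advance 4.
Reached end at offset 25 after 8 code points.

8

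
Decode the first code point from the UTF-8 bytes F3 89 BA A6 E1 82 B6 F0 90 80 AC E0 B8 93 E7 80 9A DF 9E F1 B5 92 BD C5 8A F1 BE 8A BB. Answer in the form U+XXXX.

U+C9EA6

Offset 0: leading byte 0xF3 = 11110011 → 4-byte char #1 = F3 89 BA A6.
Leading byte 0xF3 = 11110011 matches 11110xxx → 4-byte sequence.
Byte 1: 0xF3 = 11110011, payload 011 (3 bits).
Byte 2: 0x89 = 10001001 (10xxxxxx ✓), payload 001001.
Byte 3: 0xBA = 10111010 (10xxxxxx ✓), payload 111010.
Byte 4: 0xA6 = 10100110 (10xxxxxx ✓), payload 100110.
Concatenate: 011001001111010100110 = 0xC9EA6 (21 bits → U+C9EA6).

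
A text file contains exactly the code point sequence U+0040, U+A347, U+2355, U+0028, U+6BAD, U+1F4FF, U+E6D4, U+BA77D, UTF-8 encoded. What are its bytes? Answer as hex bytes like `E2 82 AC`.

40 EA 8D 87 E2 8D 95 28 E6 AE AD F0 9F 93 BF EE 9B 94 F2 BA 9D BD

U+0040: 1-byte form → 40.
U+A347: 3-byte form → EA 8D 87.
U+2355: 3-byte form → E2 8D 95.
U+0028: 1-byte form → 28.
U+6BAD: 3-byte form → E6 AE AD.
U+1F4FF: 4-byte form → F0 9F 93 BF.
U+E6D4: 3-byte form → EE 9B 94.
U+BA77D: 4-byte form → F2 BA 9D BD.
Concatenated (22 bytes): 40 EA 8D 87 E2 8D 95 28 E6 AE AD F0 9F 93 BF EE 9B 94 F2 BA 9D BD.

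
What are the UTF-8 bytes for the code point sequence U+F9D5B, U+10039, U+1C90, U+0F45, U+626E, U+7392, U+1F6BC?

U+F9D5B: 4-byte form → F3 B9 B5 9B.
U+10039: 4-byte form → F0 90 80 B9.
U+1C90: 3-byte form → E1 B2 90.
U+0F45: 3-byte form → E0 BD 85.
U+626E: 3-byte form → E6 89 AE.
U+7392: 3-byte form → E7 8E 92.
U+1F6BC: 4-byte form → F0 9F 9A BC.
Concatenated (24 bytes): F3 B9 B5 9B F0 90 80 B9 E1 B2 90 E0 BD 85 E6 89 AE E7 8E 92 F0 9F 9A BC.

F3 B9 B5 9B F0 90 80 B9 E1 B2 90 E0 BD 85 E6 89 AE E7 8E 92 F0 9F 9A BC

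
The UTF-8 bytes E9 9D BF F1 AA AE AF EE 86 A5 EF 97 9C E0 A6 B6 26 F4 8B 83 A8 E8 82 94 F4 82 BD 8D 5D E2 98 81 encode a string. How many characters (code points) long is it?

Byte at offset 0: 0xE9 = 11101001 → 3-byte char (#1). Advance 3.
Byte at offset 3: 0xF1 = 11110001 → 4-byte char (#2). Advance 4.
Byte at offset 7: 0xEE = 11101110 → 3-byte char (#3). Advance 3.
Byte at offset 10: 0xEF = 11101111 → 3-byte char (#4). Advance 3.
Byte at offset 13: 0xE0 = 11100000 → 3-byte char (#5). Advance 3.
Byte at offset 16: 0x26 = 00100110 → 1-byte char (#6). Advance 1.
Byte at offset 17: 0xF4 = 11110100 → 4-byte char (#7). Advance 4.
Byte at offset 21: 0xE8 = 11101000 → 3-byte char (#8). Advance 3.
Byte at offset 24: 0xF4 = 11110100 → 4-byte char (#9). Advance 4.
Byte at offset 28: 0x5D = 01011101 → 1-byte char (#10). Advance 1.
Byte at offset 29: 0xE2 = 11100010 → 3-byte char (#11). Advance 3.
Reached end at offset 32 after 11 code points.

11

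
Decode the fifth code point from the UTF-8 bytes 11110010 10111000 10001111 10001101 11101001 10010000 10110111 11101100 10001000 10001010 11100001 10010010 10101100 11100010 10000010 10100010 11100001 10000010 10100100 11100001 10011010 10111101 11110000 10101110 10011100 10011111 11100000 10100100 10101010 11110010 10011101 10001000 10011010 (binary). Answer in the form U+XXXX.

U+20A2

Offset 0: leading byte 0xF2 = 11110010 → 4-byte char #1 = F2 B8 8F 8D.
Offset 4: leading byte 0xE9 = 11101001 → 3-byte char #2 = E9 90 B7.
Offset 7: leading byte 0xEC = 11101100 → 3-byte char #3 = EC 88 8A.
Offset 10: leading byte 0xE1 = 11100001 → 3-byte char #4 = E1 92 AC.
Offset 13: leading byte 0xE2 = 11100010 → 3-byte char #5 = E2 82 A2.
Leading byte 0xE2 = 11100010 matches 1110xxxx → 3-byte sequence.
Byte 1: 0xE2 = 11100010, payload 0010 (4 bits).
Byte 2: 0x82 = 10000010 (10xxxxxx ✓), payload 000010.
Byte 3: 0xA2 = 10100010 (10xxxxxx ✓), payload 100010.
Concatenate: 0010000010100010 = 0x20A2 (16 bits → U+20A2).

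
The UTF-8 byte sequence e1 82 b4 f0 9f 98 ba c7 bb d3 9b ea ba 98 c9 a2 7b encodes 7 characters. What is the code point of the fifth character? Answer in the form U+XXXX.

Offset 0: leading byte 0xE1 = 11100001 → 3-byte char #1 = E1 82 B4.
Offset 3: leading byte 0xF0 = 11110000 → 4-byte char #2 = F0 9F 98 BA.
Offset 7: leading byte 0xC7 = 11000111 → 2-byte char #3 = C7 BB.
Offset 9: leading byte 0xD3 = 11010011 → 2-byte char #4 = D3 9B.
Offset 11: leading byte 0xEA = 11101010 → 3-byte char #5 = EA BA 98.
Leading byte 0xEA = 11101010 matches 1110xxxx → 3-byte sequence.
Byte 1: 0xEA = 11101010, payload 1010 (4 bits).
Byte 2: 0xBA = 10111010 (10xxxxxx ✓), payload 111010.
Byte 3: 0x98 = 10011000 (10xxxxxx ✓), payload 011000.
Concatenate: 1010111010011000 = 0xAE98 (16 bits → U+AE98).

U+AE98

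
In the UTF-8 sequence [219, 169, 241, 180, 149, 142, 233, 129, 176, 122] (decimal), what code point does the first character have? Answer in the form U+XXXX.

U+06E9

Offset 0: leading byte 0xDB = 11011011 → 2-byte char #1 = DB A9.
Leading byte 0xDB = 11011011 matches 110xxxxx → 2-byte sequence.
Byte 1: 0xDB = 11011011, payload 11011 (5 bits).
Byte 2: 0xA9 = 10101001 (10xxxxxx ✓), payload 101001.
Concatenate: 11011101001 = 0x6E9 (11 bits → U+06E9).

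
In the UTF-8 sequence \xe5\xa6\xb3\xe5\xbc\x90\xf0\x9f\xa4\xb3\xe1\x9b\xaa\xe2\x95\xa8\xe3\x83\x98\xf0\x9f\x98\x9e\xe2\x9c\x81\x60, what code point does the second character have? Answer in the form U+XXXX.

Offset 0: leading byte 0xE5 = 11100101 → 3-byte char #1 = E5 A6 B3.
Offset 3: leading byte 0xE5 = 11100101 → 3-byte char #2 = E5 BC 90.
Leading byte 0xE5 = 11100101 matches 1110xxxx → 3-byte sequence.
Byte 1: 0xE5 = 11100101, payload 0101 (4 bits).
Byte 2: 0xBC = 10111100 (10xxxxxx ✓), payload 111100.
Byte 3: 0x90 = 10010000 (10xxxxxx ✓), payload 010000.
Concatenate: 0101111100010000 = 0x5F10 (16 bits → U+5F10).

U+5F10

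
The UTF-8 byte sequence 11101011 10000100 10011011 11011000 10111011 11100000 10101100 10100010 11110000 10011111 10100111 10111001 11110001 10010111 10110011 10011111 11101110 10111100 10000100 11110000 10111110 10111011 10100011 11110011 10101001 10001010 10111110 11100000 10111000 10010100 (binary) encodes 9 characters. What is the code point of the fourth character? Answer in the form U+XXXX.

U+1F9F9

Offset 0: leading byte 0xEB = 11101011 → 3-byte char #1 = EB 84 9B.
Offset 3: leading byte 0xD8 = 11011000 → 2-byte char #2 = D8 BB.
Offset 5: leading byte 0xE0 = 11100000 → 3-byte char #3 = E0 AC A2.
Offset 8: leading byte 0xF0 = 11110000 → 4-byte char #4 = F0 9F A7 B9.
Leading byte 0xF0 = 11110000 matches 11110xxx → 4-byte sequence.
Byte 1: 0xF0 = 11110000, payload 000 (3 bits).
Byte 2: 0x9F = 10011111 (10xxxxxx ✓), payload 011111.
Byte 3: 0xA7 = 10100111 (10xxxxxx ✓), payload 100111.
Byte 4: 0xB9 = 10111001 (10xxxxxx ✓), payload 111001.
Concatenate: 000011111100111111001 = 0x1F9F9 (21 bits → U+1F9F9).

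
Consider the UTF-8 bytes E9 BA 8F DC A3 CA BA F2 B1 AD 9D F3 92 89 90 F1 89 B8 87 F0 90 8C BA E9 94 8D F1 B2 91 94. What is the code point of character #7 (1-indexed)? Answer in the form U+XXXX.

U+1033A

Offset 0: leading byte 0xE9 = 11101001 → 3-byte char #1 = E9 BA 8F.
Offset 3: leading byte 0xDC = 11011100 → 2-byte char #2 = DC A3.
Offset 5: leading byte 0xCA = 11001010 → 2-byte char #3 = CA BA.
Offset 7: leading byte 0xF2 = 11110010 → 4-byte char #4 = F2 B1 AD 9D.
Offset 11: leading byte 0xF3 = 11110011 → 4-byte char #5 = F3 92 89 90.
Offset 15: leading byte 0xF1 = 11110001 → 4-byte char #6 = F1 89 B8 87.
Offset 19: leading byte 0xF0 = 11110000 → 4-byte char #7 = F0 90 8C BA.
Leading byte 0xF0 = 11110000 matches 11110xxx → 4-byte sequence.
Byte 1: 0xF0 = 11110000, payload 000 (3 bits).
Byte 2: 0x90 = 10010000 (10xxxxxx ✓), payload 010000.
Byte 3: 0x8C = 10001100 (10xxxxxx ✓), payload 001100.
Byte 4: 0xBA = 10111010 (10xxxxxx ✓), payload 111010.
Concatenate: 000010000001100111010 = 0x1033A (21 bits → U+1033A).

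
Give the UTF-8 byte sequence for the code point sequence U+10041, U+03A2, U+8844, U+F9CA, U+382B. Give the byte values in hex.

F0 90 81 81 CE A2 E8 A1 84 EF A7 8A E3 A0 AB

U+10041: 4-byte form → F0 90 81 81.
U+03A2: 2-byte form → CE A2.
U+8844: 3-byte form → E8 A1 84.
U+F9CA: 3-byte form → EF A7 8A.
U+382B: 3-byte form → E3 A0 AB.
Concatenated (15 bytes): F0 90 81 81 CE A2 E8 A1 84 EF A7 8A E3 A0 AB.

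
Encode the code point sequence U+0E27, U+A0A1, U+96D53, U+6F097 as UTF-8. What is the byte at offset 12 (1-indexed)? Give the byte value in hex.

1-indexed offset 12 is 0-indexed offset 11.
U+0E27 → 3-byte form E0 B8 A7 at offsets 0–2.
U+A0A1 → 3-byte form EA 82 A1 at offsets 3–5.
U+96D53 → 4-byte form F2 96 B5 93 at offsets 6–9.
U+6F097 → 4-byte form F1 AF 82 97 at offsets 10–13.
Offset 11 falls in char 4's range; it's byte 2 of F1 AF 82 97 = 0xAF.

0xAF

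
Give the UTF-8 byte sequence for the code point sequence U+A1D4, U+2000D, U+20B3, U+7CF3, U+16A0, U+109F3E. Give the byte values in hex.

U+A1D4: 3-byte form → EA 87 94.
U+2000D: 4-byte form → F0 A0 80 8D.
U+20B3: 3-byte form → E2 82 B3.
U+7CF3: 3-byte form → E7 B3 B3.
U+16A0: 3-byte form → E1 9A A0.
U+109F3E: 4-byte form → F4 89 BC BE.
Concatenated (20 bytes): EA 87 94 F0 A0 80 8D E2 82 B3 E7 B3 B3 E1 9A A0 F4 89 BC BE.

EA 87 94 F0 A0 80 8D E2 82 B3 E7 B3 B3 E1 9A A0 F4 89 BC BE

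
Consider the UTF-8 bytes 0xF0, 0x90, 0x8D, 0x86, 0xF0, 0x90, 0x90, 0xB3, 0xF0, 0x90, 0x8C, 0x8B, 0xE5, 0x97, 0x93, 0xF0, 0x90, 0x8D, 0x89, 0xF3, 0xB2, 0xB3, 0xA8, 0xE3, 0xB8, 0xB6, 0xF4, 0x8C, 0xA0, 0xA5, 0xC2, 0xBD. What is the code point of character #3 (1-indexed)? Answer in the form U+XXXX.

U+1030B

Offset 0: leading byte 0xF0 = 11110000 → 4-byte char #1 = F0 90 8D 86.
Offset 4: leading byte 0xF0 = 11110000 → 4-byte char #2 = F0 90 90 B3.
Offset 8: leading byte 0xF0 = 11110000 → 4-byte char #3 = F0 90 8C 8B.
Leading byte 0xF0 = 11110000 matches 11110xxx → 4-byte sequence.
Byte 1: 0xF0 = 11110000, payload 000 (3 bits).
Byte 2: 0x90 = 10010000 (10xxxxxx ✓), payload 010000.
Byte 3: 0x8C = 10001100 (10xxxxxx ✓), payload 001100.
Byte 4: 0x8B = 10001011 (10xxxxxx ✓), payload 001011.
Concatenate: 000010000001100001011 = 0x1030B (21 bits → U+1030B).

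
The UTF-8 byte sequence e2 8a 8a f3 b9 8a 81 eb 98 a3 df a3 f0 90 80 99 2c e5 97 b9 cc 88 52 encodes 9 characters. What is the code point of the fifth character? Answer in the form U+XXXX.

U+10019

Offset 0: leading byte 0xE2 = 11100010 → 3-byte char #1 = E2 8A 8A.
Offset 3: leading byte 0xF3 = 11110011 → 4-byte char #2 = F3 B9 8A 81.
Offset 7: leading byte 0xEB = 11101011 → 3-byte char #3 = EB 98 A3.
Offset 10: leading byte 0xDF = 11011111 → 2-byte char #4 = DF A3.
Offset 12: leading byte 0xF0 = 11110000 → 4-byte char #5 = F0 90 80 99.
Leading byte 0xF0 = 11110000 matches 11110xxx → 4-byte sequence.
Byte 1: 0xF0 = 11110000, payload 000 (3 bits).
Byte 2: 0x90 = 10010000 (10xxxxxx ✓), payload 010000.
Byte 3: 0x80 = 10000000 (10xxxxxx ✓), payload 000000.
Byte 4: 0x99 = 10011001 (10xxxxxx ✓), payload 011001.
Concatenate: 000010000000000011001 = 0x10019 (21 bits → U+10019).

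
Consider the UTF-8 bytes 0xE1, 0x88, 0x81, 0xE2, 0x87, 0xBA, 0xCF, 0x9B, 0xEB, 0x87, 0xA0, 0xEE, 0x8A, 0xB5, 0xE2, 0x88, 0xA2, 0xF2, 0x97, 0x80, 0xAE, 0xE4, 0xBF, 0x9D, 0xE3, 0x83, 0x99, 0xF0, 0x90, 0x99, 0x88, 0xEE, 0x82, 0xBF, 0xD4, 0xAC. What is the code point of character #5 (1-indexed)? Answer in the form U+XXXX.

Offset 0: leading byte 0xE1 = 11100001 → 3-byte char #1 = E1 88 81.
Offset 3: leading byte 0xE2 = 11100010 → 3-byte char #2 = E2 87 BA.
Offset 6: leading byte 0xCF = 11001111 → 2-byte char #3 = CF 9B.
Offset 8: leading byte 0xEB = 11101011 → 3-byte char #4 = EB 87 A0.
Offset 11: leading byte 0xEE = 11101110 → 3-byte char #5 = EE 8A B5.
Leading byte 0xEE = 11101110 matches 1110xxxx → 3-byte sequence.
Byte 1: 0xEE = 11101110, payload 1110 (4 bits).
Byte 2: 0x8A = 10001010 (10xxxxxx ✓), payload 001010.
Byte 3: 0xB5 = 10110101 (10xxxxxx ✓), payload 110101.
Concatenate: 1110001010110101 = 0xE2B5 (16 bits → U+E2B5).

U+E2B5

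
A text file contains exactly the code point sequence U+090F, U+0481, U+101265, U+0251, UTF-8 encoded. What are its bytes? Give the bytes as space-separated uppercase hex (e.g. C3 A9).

E0 A4 8F D2 81 F4 81 89 A5 C9 91

U+090F: 3-byte form → E0 A4 8F.
U+0481: 2-byte form → D2 81.
U+101265: 4-byte form → F4 81 89 A5.
U+0251: 2-byte form → C9 91.
Concatenated (11 bytes): E0 A4 8F D2 81 F4 81 89 A5 C9 91.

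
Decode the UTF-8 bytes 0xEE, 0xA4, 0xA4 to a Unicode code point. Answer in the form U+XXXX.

U+E924

Leading byte 0xEE = 11101110 matches 1110xxxx → 3-byte sequence.
Byte 1: 0xEE = 11101110, payload 1110 (4 bits).
Byte 2: 0xA4 = 10100100 (10xxxxxx ✓), payload 100100.
Byte 3: 0xA4 = 10100100 (10xxxxxx ✓), payload 100100.
Concatenate: 1110100100100100 = 0xE924 (16 bits → U+E924).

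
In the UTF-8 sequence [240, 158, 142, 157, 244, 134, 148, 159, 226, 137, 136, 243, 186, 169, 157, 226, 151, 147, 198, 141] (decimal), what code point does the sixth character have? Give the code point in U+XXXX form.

Offset 0: leading byte 0xF0 = 11110000 → 4-byte char #1 = F0 9E 8E 9D.
Offset 4: leading byte 0xF4 = 11110100 → 4-byte char #2 = F4 86 94 9F.
Offset 8: leading byte 0xE2 = 11100010 → 3-byte char #3 = E2 89 88.
Offset 11: leading byte 0xF3 = 11110011 → 4-byte char #4 = F3 BA A9 9D.
Offset 15: leading byte 0xE2 = 11100010 → 3-byte char #5 = E2 97 93.
Offset 18: leading byte 0xC6 = 11000110 → 2-byte char #6 = C6 8D.
Leading byte 0xC6 = 11000110 matches 110xxxxx → 2-byte sequence.
Byte 1: 0xC6 = 11000110, payload 00110 (5 bits).
Byte 2: 0x8D = 10001101 (10xxxxxx ✓), payload 001101.
Concatenate: 00110001101 = 0x18D (11 bits → U+018D).

U+018D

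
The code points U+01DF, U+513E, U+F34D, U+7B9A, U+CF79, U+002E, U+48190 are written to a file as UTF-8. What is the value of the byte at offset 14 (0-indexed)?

0x2E

U+01DF → 2-byte form C7 9F at offsets 0–1.
U+513E → 3-byte form E5 84 BE at offsets 2–4.
U+F34D → 3-byte form EF 8D 8D at offsets 5–7.
U+7B9A → 3-byte form E7 AE 9A at offsets 8–10.
U+CF79 → 3-byte form EC BD B9 at offsets 11–13.
U+002E → 1-byte form 2E at offsets 14–14.
Offset 14 falls in char 6's range; it's byte 1 of 2E = 0x2E.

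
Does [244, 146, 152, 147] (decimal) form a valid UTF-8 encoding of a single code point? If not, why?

Leading byte 0xF4 = 11110100 → 4-byte form.
Payload = 0x112613, which exceeds U+10FFFF, the maximum Unicode code point. (Leading bytes F5–FF, or F4 followed by ≥ 0x90, are invalid.)

invalid (encodes a value above U+10FFFF)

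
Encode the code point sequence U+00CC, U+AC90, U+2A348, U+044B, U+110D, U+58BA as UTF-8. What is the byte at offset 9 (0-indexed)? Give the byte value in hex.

U+00CC → 2-byte form C3 8C at offsets 0–1.
U+AC90 → 3-byte form EA B2 90 at offsets 2–4.
U+2A348 → 4-byte form F0 AA 8D 88 at offsets 5–8.
U+044B → 2-byte form D1 8B at offsets 9–10.
Offset 9 falls in char 4's range; it's byte 1 of D1 8B = 0xD1.

0xD1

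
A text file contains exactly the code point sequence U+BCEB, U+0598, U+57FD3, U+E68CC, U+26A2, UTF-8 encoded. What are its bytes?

EB B3 AB D6 98 F1 97 BF 93 F3 A6 A3 8C E2 9A A2

U+BCEB: 3-byte form → EB B3 AB.
U+0598: 2-byte form → D6 98.
U+57FD3: 4-byte form → F1 97 BF 93.
U+E68CC: 4-byte form → F3 A6 A3 8C.
U+26A2: 3-byte form → E2 9A A2.
Concatenated (16 bytes): EB B3 AB D6 98 F1 97 BF 93 F3 A6 A3 8C E2 9A A2.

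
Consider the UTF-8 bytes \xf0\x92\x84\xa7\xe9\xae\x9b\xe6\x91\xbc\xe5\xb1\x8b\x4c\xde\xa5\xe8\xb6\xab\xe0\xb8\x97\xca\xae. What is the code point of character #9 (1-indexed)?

U+02AE

Offset 0: leading byte 0xF0 = 11110000 → 4-byte char #1 = F0 92 84 A7.
Offset 4: leading byte 0xE9 = 11101001 → 3-byte char #2 = E9 AE 9B.
Offset 7: leading byte 0xE6 = 11100110 → 3-byte char #3 = E6 91 BC.
Offset 10: leading byte 0xE5 = 11100101 → 3-byte char #4 = E5 B1 8B.
Offset 13: leading byte 0x4C = 01001100 → 1-byte char #5 = 4C.
Offset 14: leading byte 0xDE = 11011110 → 2-byte char #6 = DE A5.
Offset 16: leading byte 0xE8 = 11101000 → 3-byte char #7 = E8 B6 AB.
Offset 19: leading byte 0xE0 = 11100000 → 3-byte char #8 = E0 B8 97.
Offset 22: leading byte 0xCA = 11001010 → 2-byte char #9 = CA AE.
Leading byte 0xCA = 11001010 matches 110xxxxx → 2-byte sequence.
Byte 1: 0xCA = 11001010, payload 01010 (5 bits).
Byte 2: 0xAE = 10101110 (10xxxxxx ✓), payload 101110.
Concatenate: 01010101110 = 0x2AE (11 bits → U+02AE).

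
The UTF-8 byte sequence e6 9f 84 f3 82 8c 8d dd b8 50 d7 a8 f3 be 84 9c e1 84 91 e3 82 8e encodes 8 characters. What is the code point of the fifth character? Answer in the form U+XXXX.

Offset 0: leading byte 0xE6 = 11100110 → 3-byte char #1 = E6 9F 84.
Offset 3: leading byte 0xF3 = 11110011 → 4-byte char #2 = F3 82 8C 8D.
Offset 7: leading byte 0xDD = 11011101 → 2-byte char #3 = DD B8.
Offset 9: leading byte 0x50 = 01010000 → 1-byte char #4 = 50.
Offset 10: leading byte 0xD7 = 11010111 → 2-byte char #5 = D7 A8.
Leading byte 0xD7 = 11010111 matches 110xxxxx → 2-byte sequence.
Byte 1: 0xD7 = 11010111, payload 10111 (5 bits).
Byte 2: 0xA8 = 10101000 (10xxxxxx ✓), payload 101000.
Concatenate: 10111101000 = 0x5E8 (11 bits → U+05E8).

U+05E8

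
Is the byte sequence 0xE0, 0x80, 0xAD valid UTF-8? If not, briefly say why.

invalid (overlong encoding)

Leading byte 0xE0 = 11100000 → 3-byte form.
Continuation bytes all match 10xxxxxx. Payload decodes to 0x2D.
But 0x2D < 0x800, the minimum for a 3-byte sequence — this is an overlong encoding.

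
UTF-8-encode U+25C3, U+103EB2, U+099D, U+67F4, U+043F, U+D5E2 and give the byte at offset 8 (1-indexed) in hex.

0xE0

1-indexed offset 8 is 0-indexed offset 7.
U+25C3 → 3-byte form E2 97 83 at offsets 0–2.
U+103EB2 → 4-byte form F4 83 BA B2 at offsets 3–6.
U+099D → 3-byte form E0 A6 9D at offsets 7–9.
Offset 7 falls in char 3's range; it's byte 1 of E0 A6 9D = 0xE0.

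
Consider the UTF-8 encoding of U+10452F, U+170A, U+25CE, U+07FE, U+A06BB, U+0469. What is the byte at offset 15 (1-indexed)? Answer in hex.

0x9A

1-indexed offset 15 is 0-indexed offset 14.
U+10452F → 4-byte form F4 84 94 AF at offsets 0–3.
U+170A → 3-byte form E1 9C 8A at offsets 4–6.
U+25CE → 3-byte form E2 97 8E at offsets 7–9.
U+07FE → 2-byte form DF BE at offsets 10–11.
U+A06BB → 4-byte form F2 A0 9A BB at offsets 12–15.
Offset 14 falls in char 5's range; it's byte 3 of F2 A0 9A BB = 0x9A.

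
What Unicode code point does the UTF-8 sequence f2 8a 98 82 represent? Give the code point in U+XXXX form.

U+8A602

Leading byte 0xF2 = 11110010 matches 11110xxx → 4-byte sequence.
Byte 1: 0xF2 = 11110010, payload 010 (3 bits).
Byte 2: 0x8A = 10001010 (10xxxxxx ✓), payload 001010.
Byte 3: 0x98 = 10011000 (10xxxxxx ✓), payload 011000.
Byte 4: 0x82 = 10000010 (10xxxxxx ✓), payload 000010.
Concatenate: 010001010011000000010 = 0x8A602 (21 bits → U+8A602).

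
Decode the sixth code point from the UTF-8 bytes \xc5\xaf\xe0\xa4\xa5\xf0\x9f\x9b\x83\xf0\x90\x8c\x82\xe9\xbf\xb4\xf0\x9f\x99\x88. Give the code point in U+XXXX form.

U+1F648

Offset 0: leading byte 0xC5 = 11000101 → 2-byte char #1 = C5 AF.
Offset 2: leading byte 0xE0 = 11100000 → 3-byte char #2 = E0 A4 A5.
Offset 5: leading byte 0xF0 = 11110000 → 4-byte char #3 = F0 9F 9B 83.
Offset 9: leading byte 0xF0 = 11110000 → 4-byte char #4 = F0 90 8C 82.
Offset 13: leading byte 0xE9 = 11101001 → 3-byte char #5 = E9 BF B4.
Offset 16: leading byte 0xF0 = 11110000 → 4-byte char #6 = F0 9F 99 88.
Leading byte 0xF0 = 11110000 matches 11110xxx → 4-byte sequence.
Byte 1: 0xF0 = 11110000, payload 000 (3 bits).
Byte 2: 0x9F = 10011111 (10xxxxxx ✓), payload 011111.
Byte 3: 0x99 = 10011001 (10xxxxxx ✓), payload 011001.
Byte 4: 0x88 = 10001000 (10xxxxxx ✓), payload 001000.
Concatenate: 000011111011001001000 = 0x1F648 (21 bits → U+1F648).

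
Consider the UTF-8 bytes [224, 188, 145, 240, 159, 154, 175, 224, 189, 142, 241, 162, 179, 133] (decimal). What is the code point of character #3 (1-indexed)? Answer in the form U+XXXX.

U+0F4E

Offset 0: leading byte 0xE0 = 11100000 → 3-byte char #1 = E0 BC 91.
Offset 3: leading byte 0xF0 = 11110000 → 4-byte char #2 = F0 9F 9A AF.
Offset 7: leading byte 0xE0 = 11100000 → 3-byte char #3 = E0 BD 8E.
Leading byte 0xE0 = 11100000 matches 1110xxxx → 3-byte sequence.
Byte 1: 0xE0 = 11100000, payload 0000 (4 bits).
Byte 2: 0xBD = 10111101 (10xxxxxx ✓), payload 111101.
Byte 3: 0x8E = 10001110 (10xxxxxx ✓), payload 001110.
Concatenate: 0000111101001110 = 0xF4E (16 bits → U+0F4E).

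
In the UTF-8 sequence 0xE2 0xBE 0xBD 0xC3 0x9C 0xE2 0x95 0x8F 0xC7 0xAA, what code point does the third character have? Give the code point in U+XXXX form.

Offset 0: leading byte 0xE2 = 11100010 → 3-byte char #1 = E2 BE BD.
Offset 3: leading byte 0xC3 = 11000011 → 2-byte char #2 = C3 9C.
Offset 5: leading byte 0xE2 = 11100010 → 3-byte char #3 = E2 95 8F.
Leading byte 0xE2 = 11100010 matches 1110xxxx → 3-byte sequence.
Byte 1: 0xE2 = 11100010, payload 0010 (4 bits).
Byte 2: 0x95 = 10010101 (10xxxxxx ✓), payload 010101.
Byte 3: 0x8F = 10001111 (10xxxxxx ✓), payload 001111.
Concatenate: 0010010101001111 = 0x254F (16 bits → U+254F).

U+254F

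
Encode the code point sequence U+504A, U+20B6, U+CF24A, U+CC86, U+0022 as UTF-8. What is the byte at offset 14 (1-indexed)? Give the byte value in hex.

0x22

1-indexed offset 14 is 0-indexed offset 13.
U+504A → 3-byte form E5 81 8A at offsets 0–2.
U+20B6 → 3-byte form E2 82 B6 at offsets 3–5.
U+CF24A → 4-byte form F3 8F 89 8A at offsets 6–9.
U+CC86 → 3-byte form EC B2 86 at offsets 10–12.
U+0022 → 1-byte form 22 at offsets 13–13.
Offset 13 falls in char 5's range; it's byte 1 of 22 = 0x22.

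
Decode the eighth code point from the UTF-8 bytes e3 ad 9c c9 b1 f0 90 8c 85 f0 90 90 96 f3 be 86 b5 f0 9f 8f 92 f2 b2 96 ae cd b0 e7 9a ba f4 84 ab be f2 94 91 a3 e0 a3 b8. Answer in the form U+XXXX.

Offset 0: leading byte 0xE3 = 11100011 → 3-byte char #1 = E3 AD 9C.
Offset 3: leading byte 0xC9 = 11001001 → 2-byte char #2 = C9 B1.
Offset 5: leading byte 0xF0 = 11110000 → 4-byte char #3 = F0 90 8C 85.
Offset 9: leading byte 0xF0 = 11110000 → 4-byte char #4 = F0 90 90 96.
Offset 13: leading byte 0xF3 = 11110011 → 4-byte char #5 = F3 BE 86 B5.
Offset 17: leading byte 0xF0 = 11110000 → 4-byte char #6 = F0 9F 8F 92.
Offset 21: leading byte 0xF2 = 11110010 → 4-byte char #7 = F2 B2 96 AE.
Offset 25: leading byte 0xCD = 11001101 → 2-byte char #8 = CD B0.
Leading byte 0xCD = 11001101 matches 110xxxxx → 2-byte sequence.
Byte 1: 0xCD = 11001101, payload 01101 (5 bits).
Byte 2: 0xB0 = 10110000 (10xxxxxx ✓), payload 110000.
Concatenate: 01101110000 = 0x370 (11 bits → U+0370).

U+0370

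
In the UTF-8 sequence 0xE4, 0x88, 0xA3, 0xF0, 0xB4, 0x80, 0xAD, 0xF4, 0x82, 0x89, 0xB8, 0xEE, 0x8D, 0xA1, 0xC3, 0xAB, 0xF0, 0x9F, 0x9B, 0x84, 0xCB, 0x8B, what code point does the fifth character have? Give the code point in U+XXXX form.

U+00EB

Offset 0: leading byte 0xE4 = 11100100 → 3-byte char #1 = E4 88 A3.
Offset 3: leading byte 0xF0 = 11110000 → 4-byte char #2 = F0 B4 80 AD.
Offset 7: leading byte 0xF4 = 11110100 → 4-byte char #3 = F4 82 89 B8.
Offset 11: leading byte 0xEE = 11101110 → 3-byte char #4 = EE 8D A1.
Offset 14: leading byte 0xC3 = 11000011 → 2-byte char #5 = C3 AB.
Leading byte 0xC3 = 11000011 matches 110xxxxx → 2-byte sequence.
Byte 1: 0xC3 = 11000011, payload 00011 (5 bits).
Byte 2: 0xAB = 10101011 (10xxxxxx ✓), payload 101011.
Concatenate: 00011101011 = 0xEB (11 bits → U+00EB).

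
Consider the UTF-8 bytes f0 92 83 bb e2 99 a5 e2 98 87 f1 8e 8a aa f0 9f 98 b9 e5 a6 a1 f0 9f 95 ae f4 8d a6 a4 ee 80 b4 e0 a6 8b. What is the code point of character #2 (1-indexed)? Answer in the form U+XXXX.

U+2665

Offset 0: leading byte 0xF0 = 11110000 → 4-byte char #1 = F0 92 83 BB.
Offset 4: leading byte 0xE2 = 11100010 → 3-byte char #2 = E2 99 A5.
Leading byte 0xE2 = 11100010 matches 1110xxxx → 3-byte sequence.
Byte 1: 0xE2 = 11100010, payload 0010 (4 bits).
Byte 2: 0x99 = 10011001 (10xxxxxx ✓), payload 011001.
Byte 3: 0xA5 = 10100101 (10xxxxxx ✓), payload 100101.
Concatenate: 0010011001100101 = 0x2665 (16 bits → U+2665).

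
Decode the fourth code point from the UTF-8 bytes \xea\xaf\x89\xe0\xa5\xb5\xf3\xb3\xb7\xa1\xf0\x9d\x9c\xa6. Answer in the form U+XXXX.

U+1D726

Offset 0: leading byte 0xEA = 11101010 → 3-byte char #1 = EA AF 89.
Offset 3: leading byte 0xE0 = 11100000 → 3-byte char #2 = E0 A5 B5.
Offset 6: leading byte 0xF3 = 11110011 → 4-byte char #3 = F3 B3 B7 A1.
Offset 10: leading byte 0xF0 = 11110000 → 4-byte char #4 = F0 9D 9C A6.
Leading byte 0xF0 = 11110000 matches 11110xxx → 4-byte sequence.
Byte 1: 0xF0 = 11110000, payload 000 (3 bits).
Byte 2: 0x9D = 10011101 (10xxxxxx ✓), payload 011101.
Byte 3: 0x9C = 10011100 (10xxxxxx ✓), payload 011100.
Byte 4: 0xA6 = 10100110 (10xxxxxx ✓), payload 100110.
Concatenate: 000011101011100100110 = 0x1D726 (21 bits → U+1D726).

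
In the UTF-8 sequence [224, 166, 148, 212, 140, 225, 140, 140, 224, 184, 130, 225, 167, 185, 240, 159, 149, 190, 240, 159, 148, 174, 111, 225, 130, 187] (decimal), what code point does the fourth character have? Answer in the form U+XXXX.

Offset 0: leading byte 0xE0 = 11100000 → 3-byte char #1 = E0 A6 94.
Offset 3: leading byte 0xD4 = 11010100 → 2-byte char #2 = D4 8C.
Offset 5: leading byte 0xE1 = 11100001 → 3-byte char #3 = E1 8C 8C.
Offset 8: leading byte 0xE0 = 11100000 → 3-byte char #4 = E0 B8 82.
Leading byte 0xE0 = 11100000 matches 1110xxxx → 3-byte sequence.
Byte 1: 0xE0 = 11100000, payload 0000 (4 bits).
Byte 2: 0xB8 = 10111000 (10xxxxxx ✓), payload 111000.
Byte 3: 0x82 = 10000010 (10xxxxxx ✓), payload 000010.
Concatenate: 0000111000000010 = 0xE02 (16 bits → U+0E02).

U+0E02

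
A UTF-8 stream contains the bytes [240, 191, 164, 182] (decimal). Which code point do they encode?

Leading byte 0xF0 = 11110000 matches 11110xxx → 4-byte sequence.
Byte 1: 0xF0 = 11110000, payload 000 (3 bits).
Byte 2: 0xBF = 10111111 (10xxxxxx ✓), payload 111111.
Byte 3: 0xA4 = 10100100 (10xxxxxx ✓), payload 100100.
Byte 4: 0xB6 = 10110110 (10xxxxxx ✓), payload 110110.
Concatenate: 000111111100100110110 = 0x3F936 (21 bits → U+3F936).

U+3F936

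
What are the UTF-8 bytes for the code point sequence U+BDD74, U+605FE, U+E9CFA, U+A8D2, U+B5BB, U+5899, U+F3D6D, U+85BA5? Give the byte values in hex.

F2 BD B5 B4 F1 A0 97 BE F3 A9 B3 BA EA A3 92 EB 96 BB E5 A2 99 F3 B3 B5 AD F2 85 AE A5

U+BDD74: 4-byte form → F2 BD B5 B4.
U+605FE: 4-byte form → F1 A0 97 BE.
U+E9CFA: 4-byte form → F3 A9 B3 BA.
U+A8D2: 3-byte form → EA A3 92.
U+B5BB: 3-byte form → EB 96 BB.
U+5899: 3-byte form → E5 A2 99.
U+F3D6D: 4-byte form → F3 B3 B5 AD.
U+85BA5: 4-byte form → F2 85 AE A5.
Concatenated (29 bytes): F2 BD B5 B4 F1 A0 97 BE F3 A9 B3 BA EA A3 92 EB 96 BB E5 A2 99 F3 B3 B5 AD F2 85 AE A5.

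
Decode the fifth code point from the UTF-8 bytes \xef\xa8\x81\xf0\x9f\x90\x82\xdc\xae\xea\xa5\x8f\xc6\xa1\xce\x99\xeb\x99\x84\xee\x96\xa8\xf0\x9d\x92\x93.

Offset 0: leading byte 0xEF = 11101111 → 3-byte char #1 = EF A8 81.
Offset 3: leading byte 0xF0 = 11110000 → 4-byte char #2 = F0 9F 90 82.
Offset 7: leading byte 0xDC = 11011100 → 2-byte char #3 = DC AE.
Offset 9: leading byte 0xEA = 11101010 → 3-byte char #4 = EA A5 8F.
Offset 12: leading byte 0xC6 = 11000110 → 2-byte char #5 = C6 A1.
Leading byte 0xC6 = 11000110 matches 110xxxxx → 2-byte sequence.
Byte 1: 0xC6 = 11000110, payload 00110 (5 bits).
Byte 2: 0xA1 = 10100001 (10xxxxxx ✓), payload 100001.
Concatenate: 00110100001 = 0x1A1 (11 bits → U+01A1).

U+01A1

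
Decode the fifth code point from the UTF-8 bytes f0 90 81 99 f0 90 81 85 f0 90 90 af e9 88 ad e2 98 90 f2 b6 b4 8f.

U+2610

Offset 0: leading byte 0xF0 = 11110000 → 4-byte char #1 = F0 90 81 99.
Offset 4: leading byte 0xF0 = 11110000 → 4-byte char #2 = F0 90 81 85.
Offset 8: leading byte 0xF0 = 11110000 → 4-byte char #3 = F0 90 90 AF.
Offset 12: leading byte 0xE9 = 11101001 → 3-byte char #4 = E9 88 AD.
Offset 15: leading byte 0xE2 = 11100010 → 3-byte char #5 = E2 98 90.
Leading byte 0xE2 = 11100010 matches 1110xxxx → 3-byte sequence.
Byte 1: 0xE2 = 11100010, payload 0010 (4 bits).
Byte 2: 0x98 = 10011000 (10xxxxxx ✓), payload 011000.
Byte 3: 0x90 = 10010000 (10xxxxxx ✓), payload 010000.
Concatenate: 0010011000010000 = 0x2610 (16 bits → U+2610).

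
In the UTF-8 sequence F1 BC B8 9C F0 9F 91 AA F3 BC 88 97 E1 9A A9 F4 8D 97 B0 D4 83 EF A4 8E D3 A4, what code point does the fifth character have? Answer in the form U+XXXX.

Offset 0: leading byte 0xF1 = 11110001 → 4-byte char #1 = F1 BC B8 9C.
Offset 4: leading byte 0xF0 = 11110000 → 4-byte char #2 = F0 9F 91 AA.
Offset 8: leading byte 0xF3 = 11110011 → 4-byte char #3 = F3 BC 88 97.
Offset 12: leading byte 0xE1 = 11100001 → 3-byte char #4 = E1 9A A9.
Offset 15: leading byte 0xF4 = 11110100 → 4-byte char #5 = F4 8D 97 B0.
Leading byte 0xF4 = 11110100 matches 11110xxx → 4-byte sequence.
Byte 1: 0xF4 = 11110100, payload 100 (3 bits).
Byte 2: 0x8D = 10001101 (10xxxxxx ✓), payload 001101.
Byte 3: 0x97 = 10010111 (10xxxxxx ✓), payload 010111.
Byte 4: 0xB0 = 10110000 (10xxxxxx ✓), payload 110000.
Concatenate: 100001101010111110000 = 0x10D5F0 (21 bits → U+10D5F0).

U+10D5F0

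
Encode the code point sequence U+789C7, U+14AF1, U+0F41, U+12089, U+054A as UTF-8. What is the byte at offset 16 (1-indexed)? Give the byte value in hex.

0xD5

1-indexed offset 16 is 0-indexed offset 15.
U+789C7 → 4-byte form F1 B8 A7 87 at offsets 0–3.
U+14AF1 → 4-byte form F0 94 AB B1 at offsets 4–7.
U+0F41 → 3-byte form E0 BD 81 at offsets 8–10.
U+12089 → 4-byte form F0 92 82 89 at offsets 11–14.
U+054A → 2-byte form D5 8A at offsets 15–16.
Offset 15 falls in char 5's range; it's byte 1 of D5 8A = 0xD5.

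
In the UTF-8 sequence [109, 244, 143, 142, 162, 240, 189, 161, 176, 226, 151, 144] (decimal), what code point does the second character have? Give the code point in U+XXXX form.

U+10F3A2

Offset 0: leading byte 0x6D = 01101101 → 1-byte char #1 = 6D.
Offset 1: leading byte 0xF4 = 11110100 → 4-byte char #2 = F4 8F 8E A2.
Leading byte 0xF4 = 11110100 matches 11110xxx → 4-byte sequence.
Byte 1: 0xF4 = 11110100, payload 100 (3 bits).
Byte 2: 0x8F = 10001111 (10xxxxxx ✓), payload 001111.
Byte 3: 0x8E = 10001110 (10xxxxxx ✓), payload 001110.
Byte 4: 0xA2 = 10100010 (10xxxxxx ✓), payload 100010.
Concatenate: 100001111001110100010 = 0x10F3A2 (21 bits → U+10F3A2).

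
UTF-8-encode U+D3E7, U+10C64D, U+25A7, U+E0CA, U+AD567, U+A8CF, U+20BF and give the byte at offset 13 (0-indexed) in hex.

0xF2

U+D3E7 → 3-byte form ED 8F A7 at offsets 0–2.
U+10C64D → 4-byte form F4 8C 99 8D at offsets 3–6.
U+25A7 → 3-byte form E2 96 A7 at offsets 7–9.
U+E0CA → 3-byte form EE 83 8A at offsets 10–12.
U+AD567 → 4-byte form F2 AD 95 A7 at offsets 13–16.
Offset 13 falls in char 5's range; it's byte 1 of F2 AD 95 A7 = 0xF2.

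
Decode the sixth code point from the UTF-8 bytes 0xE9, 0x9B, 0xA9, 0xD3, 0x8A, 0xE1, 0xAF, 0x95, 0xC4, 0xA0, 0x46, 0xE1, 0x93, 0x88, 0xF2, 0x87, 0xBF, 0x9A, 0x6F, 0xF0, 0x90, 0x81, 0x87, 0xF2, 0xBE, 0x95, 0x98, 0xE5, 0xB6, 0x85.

U+14C8

Offset 0: leading byte 0xE9 = 11101001 → 3-byte char #1 = E9 9B A9.
Offset 3: leading byte 0xD3 = 11010011 → 2-byte char #2 = D3 8A.
Offset 5: leading byte 0xE1 = 11100001 → 3-byte char #3 = E1 AF 95.
Offset 8: leading byte 0xC4 = 11000100 → 2-byte char #4 = C4 A0.
Offset 10: leading byte 0x46 = 01000110 → 1-byte char #5 = 46.
Offset 11: leading byte 0xE1 = 11100001 → 3-byte char #6 = E1 93 88.
Leading byte 0xE1 = 11100001 matches 1110xxxx → 3-byte sequence.
Byte 1: 0xE1 = 11100001, payload 0001 (4 bits).
Byte 2: 0x93 = 10010011 (10xxxxxx ✓), payload 010011.
Byte 3: 0x88 = 10001000 (10xxxxxx ✓), payload 001000.
Concatenate: 0001010011001000 = 0x14C8 (16 bits → U+14C8).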